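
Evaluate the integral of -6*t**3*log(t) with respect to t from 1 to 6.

Integrate by parts once (u = ln t, dv = -6*t**3 dt).
An antiderivative is F(t) = -3*t**4*(4*log(t) - 1)/8.
Then F(6) - F(1) = (-1944*log(3) - 1944*log(2) + 486) - (3/8) = -1944*log(3) - 1944*log(2) + 3885/8.

-1944*log(3) - 1944*log(2) + 3885/8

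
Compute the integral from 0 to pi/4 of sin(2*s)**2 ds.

Use the identity sin^2(2*s) = (1 - cos(4*s))/2.
An antiderivative is F(s) = s/2 - sin(4*s)/8.
Then F(pi/4) - F(0) = (pi/8) - (0) = pi/8.

pi/8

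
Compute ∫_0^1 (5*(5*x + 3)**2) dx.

Let u = 5*x + 3, so du = 5 dx. When x = 0, u = 3; when x = 1, u = 8.
The integral becomes ∫ u**2 du from 3 to 8, with antiderivative u**3/3.
Back in x: F(x) = (5*x + 3)**3/3.
Then F(1) - F(0) = (512/3) - (9) = 485/3.

485/3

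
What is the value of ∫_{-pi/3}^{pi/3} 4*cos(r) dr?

An antiderivative is F(r) = 4*sin(r).
Then F(pi/3) - F(-pi/3) = (2*sqrt(3)) - (-2*sqrt(3)) = 4*sqrt(3).

4*sqrt(3)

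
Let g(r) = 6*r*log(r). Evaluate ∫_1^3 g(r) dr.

-12 + 27*log(3)

Integrate by parts once (u = ln r, dv = 6*r dr).
An antiderivative is F(r) = 3*r**2*(2*log(r) - 1)/2.
Then F(3) - F(1) = (-27/2 + 27*log(3)) - (-3/2) = -12 + 27*log(3).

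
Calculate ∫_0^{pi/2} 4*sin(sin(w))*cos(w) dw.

Let u = sin(w), so du = cos(w) dw. When w = 0, u = 0; when w = pi/2, u = 1.
The integral becomes 4·∫ sin(u) du from 0 to 1, with antiderivative -4*cos(u).
Back in w: F(w) = -4*cos(sin(w)).
Then F(pi/2) - F(0) = (-4*cos(1)) - (-4) = 4 - 4*cos(1).

4 - 4*cos(1)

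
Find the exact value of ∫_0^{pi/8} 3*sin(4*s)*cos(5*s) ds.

-4/3 + 5*sqrt(sqrt(2) + 2)/6

Use the identity sin(4*s)cos(5*s) = [sin(9*s) + sin(-s)]/2.
An antiderivative is F(s) = 3*cos(s)/2 - cos(9*s)/6.
Then F(pi/8) - F(0) = (5*sqrt(sqrt(2) + 2)/6) - (4/3) = -4/3 + 5*sqrt(sqrt(2) + 2)/6.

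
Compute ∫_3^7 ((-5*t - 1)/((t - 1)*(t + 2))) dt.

Factor the denominator: t**2 + t - 2 = (t + 2)(t - 1).
Partial fractions: (-5*t - 1)/((t - 1)*(t + 2)) = -3/(t + 2) - 2/(t - 1).
An antiderivative is F(t) = -2*log(t - 1) - 3*log(t + 2).
Then F(7) - F(3) = (-8*log(3) - 2*log(2)) - (-3*log(5) - 2*log(2)) = -8*log(3) + 3*log(5).

-8*log(3) + 3*log(5)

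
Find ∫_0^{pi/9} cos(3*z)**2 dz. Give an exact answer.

sqrt(3)/24 + pi/18

Use the identity cos^2(3*z) = (1 + cos(6*z))/2.
An antiderivative is F(z) = z/2 + sin(6*z)/12.
Then F(pi/9) - F(0) = (sqrt(3)/24 + pi/18) - (0) = sqrt(3)/24 + pi/18.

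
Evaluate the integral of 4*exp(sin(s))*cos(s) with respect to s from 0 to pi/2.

Let u = sin(s), so du = cos(s) ds. When s = 0, u = 0; when s = pi/2, u = 1.
The integral becomes 4·∫ exp(u) du from 0 to 1, with antiderivative 4*exp(u).
Back in s: F(s) = 4*exp(sin(s)).
Then F(pi/2) - F(0) = (4*E) - (4) = -4 + 4*E.

-4 + 4*E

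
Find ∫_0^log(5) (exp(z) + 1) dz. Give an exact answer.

log(5) + 4

An antiderivative is F(z) = z + exp(z).
Then F(log(5)) - F(0) = (log(5) + 5) - (1) = log(5) + 4.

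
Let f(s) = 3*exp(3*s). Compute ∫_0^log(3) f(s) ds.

26

Let u = exp(s), so du = exp(s) ds. When s = 0, u = 1; when s = log(3), u = 3.
The integral becomes 3·∫ u**2 du from 1 to 3, with antiderivative u**3.
Back in s: F(s) = exp(3*s).
Then F(log(3)) - F(0) = (27) - (1) = 26.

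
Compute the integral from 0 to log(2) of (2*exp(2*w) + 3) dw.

3*log(2) + 3

An antiderivative is F(w) = exp(2*w) + 3*w.
Then F(log(2)) - F(0) = (log(8) + 4) - (1) = 3*log(2) + 3.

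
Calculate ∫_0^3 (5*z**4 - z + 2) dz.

By the power rule, an antiderivative is F(z) = z**5 - z**2/2 + 2*z.
Then F(3) - F(0) = (489/2) - (0) = 489/2.

489/2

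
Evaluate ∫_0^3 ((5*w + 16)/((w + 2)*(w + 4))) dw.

-7*log(2) + 2*log(7) + 3*log(5)

Factor the denominator: w**2 + 6*w + 8 = (w + 4)(w + 2).
Partial fractions: (5*w + 16)/((w + 2)*(w + 4)) = 2/(w + 4) + 3/(w + 2).
An antiderivative is F(w) = 3*log(w + 2) + 2*log(w + 4).
Then F(3) - F(0) = (2*log(7) + 3*log(5)) - (7*log(2)) = -7*log(2) + 2*log(7) + 3*log(5).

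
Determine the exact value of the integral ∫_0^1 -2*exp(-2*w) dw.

-1 + exp(-2)

An antiderivative is F(w) = exp(-2*w).
Then F(1) - F(0) = (exp(-2)) - (1) = -1 + exp(-2).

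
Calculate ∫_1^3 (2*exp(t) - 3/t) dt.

An antiderivative is F(t) = 2*exp(t) - 3*log(t).
Then F(3) - F(1) = (-log(27) + 2*exp(3)) - (2*exp(1)) = -2*exp(1) - log(27) + 2*exp(3).

-2*exp(1) - log(27) + 2*exp(3)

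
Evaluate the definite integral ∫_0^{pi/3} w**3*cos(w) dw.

-sqrt(3)*pi + sqrt(3)*pi**3/54 + pi**2/6 + 3

Integrate by parts 3 times (u = w^3, dv = cos(w) dw).
An antiderivative is F(w) = w**3*sin(w) + 3*w**2*cos(w) - 6*w*sin(w) - 6*cos(w).
Then F(pi/3) - F(0) = (-sqrt(3)*pi - 3 + sqrt(3)*pi**3/54 + pi**2/6) - (-6) = -sqrt(3)*pi + sqrt(3)*pi**3/54 + pi**2/6 + 3.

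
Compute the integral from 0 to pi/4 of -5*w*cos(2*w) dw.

5/4 - 5*pi/8

Integrate by parts once (u = w, dv = -5*cos(2*w) dw).
An antiderivative is F(w) = -5*w*sin(2*w)/2 - 5*cos(2*w)/4.
Then F(pi/4) - F(0) = (-5*pi/8) - (-5/4) = 5/4 - 5*pi/8.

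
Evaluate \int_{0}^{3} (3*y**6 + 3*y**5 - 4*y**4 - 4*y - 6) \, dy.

74997/70

By the power rule, an antiderivative is F(y) = 3*y**7/7 + y**6/2 - 4*y**5/5 - 2*y**2 - 6*y.
Then F(3) - F(0) = (74997/70) - (0) = 74997/70.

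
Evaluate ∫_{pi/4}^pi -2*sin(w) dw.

-2 - sqrt(2)

An antiderivative is F(w) = 2*cos(w).
Then F(pi) - F(pi/4) = (-2) - (sqrt(2)) = -2 - sqrt(2).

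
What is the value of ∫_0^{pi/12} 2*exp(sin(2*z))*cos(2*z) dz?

Let u = sin(2*z), so du = 2*cos(2*z) dz. When z = 0, u = 0; when z = pi/12, u = 1/2.
The integral becomes ∫ exp(u) du from 0 to 1/2, with antiderivative exp(u).
Back in z: F(z) = exp(sin(2*z)).
Then F(pi/12) - F(0) = (exp(1/2)) - (1) = -1 + exp(1/2).

-1 + exp(1/2)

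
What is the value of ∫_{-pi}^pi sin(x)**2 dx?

Use the identity sin^2(x) = (1 - cos(2*x))/2.
An antiderivative is F(x) = x/2 - sin(2*x)/4.
Then F(pi) - F(-pi) = (pi/2) - (-pi/2) = pi.

pi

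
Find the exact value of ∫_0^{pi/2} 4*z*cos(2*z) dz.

-2

Integrate by parts once (u = z, dv = 4*cos(2*z) dz).
An antiderivative is F(z) = 2*z*sin(2*z) + cos(2*z).
Then F(pi/2) - F(0) = (-1) - (1) = -2.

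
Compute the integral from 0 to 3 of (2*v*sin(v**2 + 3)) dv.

cos(3) - cos(12)

Let u = v**2 + 3, so du = 2*v dv. When v = 0, u = 3; when v = 3, u = 12.
The integral becomes ∫ sin(u) du from 3 to 12, with antiderivative -cos(u).
Back in v: F(v) = -cos(v**2 + 3).
Then F(3) - F(0) = (-cos(12)) - (-cos(3)) = cos(3) - cos(12).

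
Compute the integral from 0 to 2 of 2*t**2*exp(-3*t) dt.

Integrate by parts twice (u = t^2, dv = 2*exp(-3*t) dt).
An antiderivative is F(t) = (-18*t**2 - 12*t - 4)*exp(-3*t)/27.
Then F(2) - F(0) = (-100*exp(-6)/27) - (-4/27) = 4/27 - 100*exp(-6)/27.

4/27 - 100*exp(-6)/27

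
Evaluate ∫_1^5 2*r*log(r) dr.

Integrate by parts once (u = ln r, dv = 2*r dr).
An antiderivative is F(r) = r**2*(2*log(r) - 1)/2.
Then F(5) - F(1) = (-25/2 + 25*log(5)) - (-1/2) = -12 + 25*log(5).

-12 + 25*log(5)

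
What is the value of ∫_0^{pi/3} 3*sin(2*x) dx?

9/4

An antiderivative is F(x) = -3*cos(2*x)/2.
Then F(pi/3) - F(0) = (3/4) - (-3/2) = 9/4.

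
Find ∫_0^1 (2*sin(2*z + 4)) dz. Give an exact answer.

-cos(6) + cos(4)

Let u = 2*z + 4, so du = 2 dz. When z = 0, u = 4; when z = 1, u = 6.
The integral becomes ∫ sin(u) du from 4 to 6, with antiderivative -cos(u).
Back in z: F(z) = -cos(2*z + 4).
Then F(1) - F(0) = (-cos(6)) - (-cos(4)) = -cos(6) + cos(4).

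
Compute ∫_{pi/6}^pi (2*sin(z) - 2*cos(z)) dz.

An antiderivative is F(z) = -2*sin(z) - 2*cos(z).
Then F(pi) - F(pi/6) = (2) - (-sqrt(3) - 1) = sqrt(3) + 3.

sqrt(3) + 3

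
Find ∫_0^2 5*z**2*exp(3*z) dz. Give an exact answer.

Integrate by parts twice (u = z^2, dv = 5*exp(3*z) dz).
An antiderivative is F(z) = (45*z**2 - 30*z + 10)*exp(3*z)/27.
Then F(2) - F(0) = (130*exp(6)/27) - (10/27) = -10/27 + 130*exp(6)/27.

-10/27 + 130*exp(6)/27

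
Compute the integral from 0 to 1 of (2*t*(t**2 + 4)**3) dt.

369/4

Let u = t**2 + 4, so du = 2*t dt. When t = 0, u = 4; when t = 1, u = 5.
The integral becomes ∫ u**3 du from 4 to 5, with antiderivative u**4/4.
Back in t: F(t) = (t**2 + 4)**4/4.
Then F(1) - F(0) = (625/4) - (64) = 369/4.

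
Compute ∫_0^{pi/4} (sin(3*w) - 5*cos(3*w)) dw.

1/3 - 2*sqrt(2)/3

An antiderivative is F(w) = -5*sin(3*w)/3 - cos(3*w)/3.
Then F(pi/4) - F(0) = (-2*sqrt(2)/3) - (-1/3) = 1/3 - 2*sqrt(2)/3.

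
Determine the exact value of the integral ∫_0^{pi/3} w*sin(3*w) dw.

Integrate by parts once (u = w, dv = sin(3*w) dw).
An antiderivative is F(w) = -w*cos(3*w)/3 + sin(3*w)/9.
Then F(pi/3) - F(0) = (pi/9) - (0) = pi/9.

pi/9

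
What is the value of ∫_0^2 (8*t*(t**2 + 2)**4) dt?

Let u = t**2 + 2, so du = 2*t dt. When t = 0, u = 2; when t = 2, u = 6.
The integral becomes 4·∫ u**4 du from 2 to 6, with antiderivative 4*u**5/5.
Back in t: F(t) = 4*(t**2 + 2)**5/5.
Then F(2) - F(0) = (31104/5) - (128/5) = 30976/5.

30976/5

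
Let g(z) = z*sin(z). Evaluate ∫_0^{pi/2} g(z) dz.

1

Integrate by parts once (u = z, dv = sin(z) dz).
An antiderivative is F(z) = -z*cos(z) + sin(z).
Then F(pi/2) - F(0) = (1) - (0) = 1.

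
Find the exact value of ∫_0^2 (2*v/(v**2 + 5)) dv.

Let u = v**2 + 5, so du = 2*v dv. When v = 0, u = 5; when v = 2, u = 9.
The integral becomes ∫ 1/u du from 5 to 9, with antiderivative log(u).
Back in v: F(v) = log(v**2 + 5).
Then F(2) - F(0) = (log(9)) - (log(5)) = log(9/5).

log(9/5)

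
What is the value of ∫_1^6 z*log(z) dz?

-35/4 + 18*log(2) + 18*log(3)

Integrate by parts once (u = ln z, dv = z dz).
An antiderivative is F(z) = z**2*(2*log(z) - 1)/4.
Then F(6) - F(1) = (-9 + 18*log(2) + 18*log(3)) - (-1/4) = -35/4 + 18*log(2) + 18*log(3).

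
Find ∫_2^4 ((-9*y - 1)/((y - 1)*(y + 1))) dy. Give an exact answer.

Factor the denominator: y**2 - 1 = (y + 1)(y - 1).
Partial fractions: (-9*y - 1)/((y - 1)*(y + 1)) = -4/(y + 1) - 5/(y - 1).
An antiderivative is F(y) = -5*log(y - 1) - 4*log(y + 1).
Then F(4) - F(2) = (-4*log(5) - 5*log(3)) - (-log(81)) = -4*log(5) - log(3).

-4*log(5) - log(3)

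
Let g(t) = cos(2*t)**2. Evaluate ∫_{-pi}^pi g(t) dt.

pi

Use the identity cos^2(2*t) = (1 + cos(4*t))/2.
An antiderivative is F(t) = t/2 + sin(4*t)/8.
Then F(pi) - F(-pi) = (pi/2) - (-pi/2) = pi.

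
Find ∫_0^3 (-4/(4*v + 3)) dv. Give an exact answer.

-log(5)

An antiderivative is F(v) = -log(4*v + 3).
Then F(3) - F(0) = (-log(15)) - (-log(3)) = -log(5).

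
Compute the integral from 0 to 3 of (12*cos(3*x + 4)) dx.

Let u = 3*x + 4, so du = 3 dx. When x = 0, u = 4; when x = 3, u = 13.
The integral becomes 4·∫ cos(u) du from 4 to 13, with antiderivative 4*sin(u).
Back in x: F(x) = 4*sin(3*x + 4).
Then F(3) - F(0) = (4*sin(13)) - (4*sin(4)) = 4*sin(13) - 4*sin(4).

4*sin(13) - 4*sin(4)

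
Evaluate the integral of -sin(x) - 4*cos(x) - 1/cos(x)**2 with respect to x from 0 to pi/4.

An antiderivative is F(x) = -4*sin(x) + cos(x) - tan(x).
Then F(pi/4) - F(0) = (-3*sqrt(2)/2 - 1) - (1) = -3*sqrt(2)/2 - 2.

-3*sqrt(2)/2 - 2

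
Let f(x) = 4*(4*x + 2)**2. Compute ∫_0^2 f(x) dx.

992/3

Let u = 4*x + 2, so du = 4 dx. When x = 0, u = 2; when x = 2, u = 10.
The integral becomes ∫ u**2 du from 2 to 10, with antiderivative u**3/3.
Back in x: F(x) = (4*x + 2)**3/3.
Then F(2) - F(0) = (1000/3) - (8/3) = 992/3.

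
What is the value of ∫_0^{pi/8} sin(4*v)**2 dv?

Use the identity sin^2(4*v) = (1 - cos(8*v))/2.
An antiderivative is F(v) = v/2 - sin(8*v)/16.
Then F(pi/8) - F(0) = (pi/16) - (0) = pi/16.

pi/16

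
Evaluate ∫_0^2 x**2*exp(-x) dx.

Integrate by parts twice (u = x^2, dv = exp(-x) dx).
An antiderivative is F(x) = (-x**2 - 2*x - 2)*exp(-x).
Then F(2) - F(0) = (-10*exp(-2)) - (-2) = 2 - 10*exp(-2).

2 - 10*exp(-2)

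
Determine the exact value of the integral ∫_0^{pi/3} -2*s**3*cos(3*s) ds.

Integrate by parts 3 times (u = s^3, dv = -2*cos(3*s) ds).
An antiderivative is F(s) = -2*s**3*sin(3*s)/3 - 2*s**2*cos(3*s)/3 + 4*s*sin(3*s)/9 + 4*cos(3*s)/27.
Then F(pi/3) - F(0) = (-4/27 + 2*pi**2/27) - (4/27) = -8/27 + 2*pi**2/27.

-8/27 + 2*pi**2/27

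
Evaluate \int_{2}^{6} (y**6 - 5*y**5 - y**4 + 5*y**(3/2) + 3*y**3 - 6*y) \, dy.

By the power rule, an antiderivative is F(y) = y**7/7 - 5*y**6/6 + 2*y**(5/2) - y**5/5 + 3*y**4/4 - 3*y**2.
Then F(6) - F(2) = (72*sqrt(6) + 14688/35) - (-4352/105 + 8*sqrt(2)) = -8*sqrt(2) + 72*sqrt(6) + 48416/105.

-8*sqrt(2) + 72*sqrt(6) + 48416/105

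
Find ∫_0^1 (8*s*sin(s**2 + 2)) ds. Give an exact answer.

4*cos(2) - 4*cos(3)

Let u = s**2 + 2, so du = 2*s ds. When s = 0, u = 2; when s = 1, u = 3.
The integral becomes 4·∫ sin(u) du from 2 to 3, with antiderivative -4*cos(u).
Back in s: F(s) = -4*cos(s**2 + 2).
Then F(1) - F(0) = (-4*cos(3)) - (-4*cos(2)) = 4*cos(2) - 4*cos(3).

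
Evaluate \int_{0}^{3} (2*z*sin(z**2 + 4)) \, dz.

Let u = z**2 + 4, so du = 2*z dz. When z = 0, u = 4; when z = 3, u = 13.
The integral becomes ∫ sin(u) du from 4 to 13, with antiderivative -cos(u).
Back in z: F(z) = -cos(z**2 + 4).
Then F(3) - F(0) = (-cos(13)) - (-cos(4)) = -cos(13) + cos(4).

-cos(13) + cos(4)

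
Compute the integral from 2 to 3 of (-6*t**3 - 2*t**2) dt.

By the power rule, an antiderivative is F(t) = -3*t**4/2 - 2*t**3/3.
Then F(3) - F(2) = (-279/2) - (-88/3) = -661/6.

-661/6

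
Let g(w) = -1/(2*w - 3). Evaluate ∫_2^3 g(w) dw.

-log(3)/2

An antiderivative is F(w) = -log(2*w - 3)/2.
Then F(3) - F(2) = (-log(3)/2) - (0) = -log(3)/2.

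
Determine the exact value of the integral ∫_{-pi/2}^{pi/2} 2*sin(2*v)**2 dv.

Use the identity sin^2(2*v) = (1 - cos(4*v))/2.
An antiderivative is F(v) = v - sin(4*v)/4.
Then F(pi/2) - F(-pi/2) = (pi/2) - (-pi/2) = pi.

pi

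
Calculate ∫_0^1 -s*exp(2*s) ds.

Integrate by parts once (u = s, dv = -exp(2*s) ds).
An antiderivative is F(s) = (-2*s + 1)*exp(2*s)/4.
Then F(1) - F(0) = (-exp(2)/4) - (1/4) = -exp(2)/4 - 1/4.

-exp(2)/4 - 1/4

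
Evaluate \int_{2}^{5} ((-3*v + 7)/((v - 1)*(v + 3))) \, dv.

Factor the denominator: v**2 + 2*v - 3 = (v + 3)(v - 1).
Partial fractions: (-3*v + 7)/((v - 1)*(v + 3)) = -4/(v + 3) + 1/(v - 1).
An antiderivative is F(v) = log(v - 1) - 4*log(v + 3).
Then F(5) - F(2) = (-10*log(2)) - (-4*log(5)) = -10*log(2) + 4*log(5).

-10*log(2) + 4*log(5)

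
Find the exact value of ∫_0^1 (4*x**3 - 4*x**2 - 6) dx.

By the power rule, an antiderivative is F(x) = x**4 - 4*x**3/3 - 6*x.
Then F(1) - F(0) = (-19/3) - (0) = -19/3.

-19/3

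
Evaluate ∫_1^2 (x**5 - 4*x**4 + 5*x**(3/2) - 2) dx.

-183/10 + 8*sqrt(2)

By the power rule, an antiderivative is F(x) = x**6/6 + 2*x**(5/2) - 4*x**5/5 - 2*x.
Then F(2) - F(1) = (-284/15 + 8*sqrt(2)) - (-19/30) = -183/10 + 8*sqrt(2).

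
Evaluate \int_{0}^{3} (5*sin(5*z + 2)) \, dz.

Let u = 5*z + 2, so du = 5 dz. When z = 0, u = 2; when z = 3, u = 17.
The integral becomes ∫ sin(u) du from 2 to 17, with antiderivative -cos(u).
Back in z: F(z) = -cos(5*z + 2).
Then F(3) - F(0) = (-cos(17)) - (-cos(2)) = cos(2) - cos(17).

cos(2) - cos(17)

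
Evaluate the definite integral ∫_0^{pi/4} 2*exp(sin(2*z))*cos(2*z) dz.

Let u = sin(2*z), so du = 2*cos(2*z) dz. When z = 0, u = 0; when z = pi/4, u = 1.
The integral becomes ∫ exp(u) du from 0 to 1, with antiderivative exp(u).
Back in z: F(z) = exp(sin(2*z)).
Then F(pi/4) - F(0) = (E) - (1) = -1 + E.

-1 + E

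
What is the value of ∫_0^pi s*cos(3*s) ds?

Integrate by parts once (u = s, dv = cos(3*s) ds).
An antiderivative is F(s) = s*sin(3*s)/3 + cos(3*s)/9.
Then F(pi) - F(0) = (-1/9) - (1/9) = -2/9.

-2/9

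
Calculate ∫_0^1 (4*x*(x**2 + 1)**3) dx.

Let u = x**2 + 1, so du = 2*x dx. When x = 0, u = 1; when x = 1, u = 2.
The integral becomes 2·∫ u**3 du from 1 to 2, with antiderivative u**4/2.
Back in x: F(x) = (x**2 + 1)**4/2.
Then F(1) - F(0) = (8) - (1/2) = 15/2.

15/2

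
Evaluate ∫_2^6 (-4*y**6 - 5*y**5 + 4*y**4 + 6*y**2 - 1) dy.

By the power rule, an antiderivative is F(y) = -4*y**7/7 - 5*y**6/6 + 4*y**5/5 + 2*y**3 - y.
Then F(6) - F(2) = (-6726882/35) - (-9122/105) = -20171524/105.

-20171524/105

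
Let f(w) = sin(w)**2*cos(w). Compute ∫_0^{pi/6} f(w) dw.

Let u = sin(w), so du = cos(w) dw. When w = 0, u = 0; when w = pi/6, u = 1/2.
The integral becomes ∫ u**2 du from 0 to 1/2, with antiderivative u**3/3.
Back in w: F(w) = sin(w)**3/3.
Then F(pi/6) - F(0) = (1/24) - (0) = 1/24.

1/24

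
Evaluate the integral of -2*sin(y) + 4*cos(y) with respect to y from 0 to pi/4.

An antiderivative is F(y) = 4*sin(y) + 2*cos(y).
Then F(pi/4) - F(0) = (3*sqrt(2)) - (2) = -2 + 3*sqrt(2).

-2 + 3*sqrt(2)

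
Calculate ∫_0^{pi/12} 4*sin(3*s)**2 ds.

Use the identity sin^2(3*s) = (1 - cos(6*s))/2.
An antiderivative is F(s) = 2*s - sin(6*s)/3.
Then F(pi/12) - F(0) = (-1/3 + pi/6) - (0) = -1/3 + pi/6.

-1/3 + pi/6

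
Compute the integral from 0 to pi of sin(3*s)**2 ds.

pi/2

Use the identity sin^2(3*s) = (1 - cos(6*s))/2.
An antiderivative is F(s) = s/2 - sin(6*s)/12.
Then F(pi) - F(0) = (pi/2) - (0) = pi/2.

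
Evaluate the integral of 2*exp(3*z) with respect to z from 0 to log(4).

Let u = exp(z), so du = exp(z) dz. When z = 0, u = 1; when z = log(4), u = 4.
The integral becomes 2·∫ u**2 du from 1 to 4, with antiderivative 2*u**3/3.
Back in z: F(z) = 2*exp(3*z)/3.
Then F(log(4)) - F(0) = (128/3) - (2/3) = 42.

42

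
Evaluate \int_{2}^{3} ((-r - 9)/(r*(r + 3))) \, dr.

Factor the denominator: r**2 + 3*r = (r + 3)r.
Partial fractions: (-r - 9)/(r*(r + 3)) = 2/(r + 3) - 3/r.
An antiderivative is F(r) = -3*log(r) + 2*log(r + 3).
Then F(3) - F(2) = (log(4/3)) - (log(25/8)) = log(32/75).

log(32/75)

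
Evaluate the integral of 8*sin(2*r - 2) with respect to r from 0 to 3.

Let u = 2*r - 2, so du = 2 dr. When r = 0, u = -2; when r = 3, u = 4.
The integral becomes 4·∫ sin(u) du from -2 to 4, with antiderivative -4*cos(u).
Back in r: F(r) = -4*cos(2*r - 2).
Then F(3) - F(0) = (-4*cos(4)) - (-4*cos(2)) = 4*cos(2) - 4*cos(4).

4*cos(2) - 4*cos(4)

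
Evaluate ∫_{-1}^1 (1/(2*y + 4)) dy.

log(3)/2

An antiderivative is F(y) = log(2*y + 4)/2.
Then F(1) - F(-1) = (log(6)/2) - (log(2)/2) = log(3)/2.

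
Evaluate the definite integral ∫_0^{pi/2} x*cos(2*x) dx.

-1/2

Integrate by parts once (u = x, dv = cos(2*x) dx).
An antiderivative is F(x) = x*sin(2*x)/2 + cos(2*x)/4.
Then F(pi/2) - F(0) = (-1/4) - (1/4) = -1/2.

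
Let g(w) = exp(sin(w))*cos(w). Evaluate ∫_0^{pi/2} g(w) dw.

-1 + E

Let u = sin(w), so du = cos(w) dw. When w = 0, u = 0; when w = pi/2, u = 1.
The integral becomes ∫ exp(u) du from 0 to 1, with antiderivative exp(u).
Back in w: F(w) = exp(sin(w)).
Then F(pi/2) - F(0) = (E) - (1) = -1 + E.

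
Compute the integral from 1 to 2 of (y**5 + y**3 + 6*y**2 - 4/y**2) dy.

105/4

By the power rule, an antiderivative is F(y) = y**6/6 + y**4/4 + 2*y**3 + 4/y.
Then F(2) - F(1) = (98/3) - (77/12) = 105/4.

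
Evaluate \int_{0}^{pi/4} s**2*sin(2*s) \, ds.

-1/4 + pi/8

Integrate by parts twice (u = s^2, dv = sin(2*s) ds).
An antiderivative is F(s) = -s**2*cos(2*s)/2 + s*sin(2*s)/2 + cos(2*s)/4.
Then F(pi/4) - F(0) = (pi/8) - (1/4) = -1/4 + pi/8.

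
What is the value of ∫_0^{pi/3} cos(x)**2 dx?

sqrt(3)/8 + pi/6

Use the identity cos^2(x) = (1 + cos(2*x))/2.
An antiderivative is F(x) = x/2 + sin(2*x)/4.
Then F(pi/3) - F(0) = (sqrt(3)/8 + pi/6) - (0) = sqrt(3)/8 + pi/6.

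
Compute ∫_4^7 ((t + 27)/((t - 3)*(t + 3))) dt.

Factor the denominator: t**2 - 9 = (t + 3)(t - 3).
Partial fractions: (t + 27)/((t - 3)*(t + 3)) = -4/(t + 3) + 5/(t - 3).
An antiderivative is F(t) = 5*log(t - 3) - 4*log(t + 3).
Then F(7) - F(4) = (-4*log(5) + 6*log(2)) - (-4*log(7)) = -4*log(5) + 6*log(2) + 4*log(7).

-4*log(5) + 6*log(2) + 4*log(7)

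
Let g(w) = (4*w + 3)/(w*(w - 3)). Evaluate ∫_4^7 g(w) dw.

-log(7) + 12*log(2)

Factor the denominator: w**2 - 3*w = w(w - 3).
Partial fractions: (4*w + 3)/(w*(w - 3)) = -1/w + 5/(w - 3).
An antiderivative is F(w) = -log(w) + 5*log(w - 3).
Then F(7) - F(4) = (-log(7) + 10*log(2)) - (-log(4)) = -log(7) + 12*log(2).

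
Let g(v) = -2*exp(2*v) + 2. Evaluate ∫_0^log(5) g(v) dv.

An antiderivative is F(v) = -exp(2*v) + 2*v.
Then F(log(5)) - F(0) = (-25 + log(25)) - (-1) = -24 + 2*log(5).

-24 + 2*log(5)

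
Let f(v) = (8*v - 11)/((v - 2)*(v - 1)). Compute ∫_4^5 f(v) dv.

Factor the denominator: v**2 - 3*v + 2 = (v - 1)(v - 2).
Partial fractions: (8*v - 11)/((v - 2)*(v - 1)) = 3/(v - 1) + 5/(v - 2).
An antiderivative is F(v) = 5*log(v - 2) + 3*log(v - 1).
Then F(5) - F(4) = (6*log(2) + 5*log(3)) - (3*log(3) + 5*log(2)) = log(18).

log(18)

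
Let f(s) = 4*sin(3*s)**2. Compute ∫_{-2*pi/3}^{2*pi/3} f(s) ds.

Use the identity sin^2(3*s) = (1 - cos(6*s))/2.
An antiderivative is F(s) = 2*s - sin(6*s)/3.
Then F(2*pi/3) - F(-2*pi/3) = (4*pi/3) - (-4*pi/3) = 8*pi/3.

8*pi/3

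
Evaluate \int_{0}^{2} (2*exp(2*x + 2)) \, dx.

Let u = 2*x + 2, so du = 2 dx. When x = 0, u = 2; when x = 2, u = 6.
The integral becomes ∫ exp(u) du from 2 to 6, with antiderivative exp(u).
Back in x: F(x) = exp(2*x + 2).
Then F(2) - F(0) = (exp(6)) - (exp(2)) = -exp(2) + exp(6).

-exp(2) + exp(6)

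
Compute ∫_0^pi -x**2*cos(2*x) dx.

Integrate by parts twice (u = x^2, dv = -cos(2*x) dx).
An antiderivative is F(x) = -x**2*sin(2*x)/2 - x*cos(2*x)/2 + sin(2*x)/4.
Then F(pi) - F(0) = (-pi/2) - (0) = -pi/2.

-pi/2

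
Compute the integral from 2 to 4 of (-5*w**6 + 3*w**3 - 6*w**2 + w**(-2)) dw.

-323209/28

By the power rule, an antiderivative is F(w) = -5*w**7/7 + 3*w**4/4 - 2*w**3 - 1/w.
Then F(4) - F(2) = (-325895/28) - (-1343/14) = -323209/28.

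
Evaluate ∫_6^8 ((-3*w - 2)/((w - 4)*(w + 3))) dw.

log(9/44)

Factor the denominator: w**2 - w - 12 = (w + 3)(w - 4).
Partial fractions: (-3*w - 2)/((w - 4)*(w + 3)) = -1/(w + 3) - 2/(w - 4).
An antiderivative is F(w) = -2*log(w - 4) - log(w + 3).
Then F(8) - F(6) = (-4*log(2) - log(11)) - (-log(36)) = log(9/44).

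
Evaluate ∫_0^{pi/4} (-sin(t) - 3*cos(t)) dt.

An antiderivative is F(t) = -3*sin(t) + cos(t).
Then F(pi/4) - F(0) = (-sqrt(2)) - (1) = -sqrt(2) - 1.

-sqrt(2) - 1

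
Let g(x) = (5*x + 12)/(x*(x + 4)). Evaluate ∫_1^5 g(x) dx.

log(5) + 4*log(3)

Factor the denominator: x**2 + 4*x = (x + 4)x.
Partial fractions: (5*x + 12)/(x*(x + 4)) = 2/(x + 4) + 3/x.
An antiderivative is F(x) = 3*log(x) + 2*log(x + 4).
Then F(5) - F(1) = (4*log(3) + 3*log(5)) - (log(25)) = log(5) + 4*log(3).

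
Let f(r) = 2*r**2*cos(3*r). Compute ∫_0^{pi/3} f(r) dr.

Integrate by parts twice (u = r^2, dv = 2*cos(3*r) dr).
An antiderivative is F(r) = 2*r**2*sin(3*r)/3 + 4*r*cos(3*r)/9 - 4*sin(3*r)/27.
Then F(pi/3) - F(0) = (-4*pi/27) - (0) = -4*pi/27.

-4*pi/27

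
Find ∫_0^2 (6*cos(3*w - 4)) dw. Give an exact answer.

Let u = 3*w - 4, so du = 3 dw. When w = 0, u = -4; when w = 2, u = 2.
The integral becomes 2·∫ cos(u) du from -4 to 2, with antiderivative 2*sin(u).
Back in w: F(w) = 2*sin(3*w - 4).
Then F(2) - F(0) = (2*sin(2)) - (-2*sin(4)) = 2*sin(4) + 2*sin(2).

2*sin(4) + 2*sin(2)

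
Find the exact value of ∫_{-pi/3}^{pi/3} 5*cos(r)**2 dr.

Use the identity cos^2(r) = (1 + cos(2*r))/2.
An antiderivative is F(r) = 5*r/2 + 5*sin(2*r)/4.
Then F(pi/3) - F(-pi/3) = (5*sqrt(3)/8 + 5*pi/6) - (-5*pi/6 - 5*sqrt(3)/8) = 5*sqrt(3)/4 + 5*pi/3.

5*sqrt(3)/4 + 5*pi/3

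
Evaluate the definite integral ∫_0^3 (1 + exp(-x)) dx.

4 - exp(-3)

An antiderivative is F(x) = x - exp(-x).
Then F(3) - F(0) = (3 - exp(-3)) - (-1) = 4 - exp(-3).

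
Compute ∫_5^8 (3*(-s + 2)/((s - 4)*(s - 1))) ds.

-log(28)

Factor the denominator: s**2 - 5*s + 4 = (s - 1)(s - 4).
Partial fractions: 3*(-s + 2)/((s - 4)*(s - 1)) = -1/(s - 1) - 2/(s - 4).
An antiderivative is F(s) = -2*log(s - 4) - log(s - 1).
Then F(8) - F(5) = (-4*log(2) - log(7)) - (-log(4)) = -log(28).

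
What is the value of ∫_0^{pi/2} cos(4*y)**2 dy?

Use the identity cos^2(4*y) = (1 + cos(8*y))/2.
An antiderivative is F(y) = y/2 + sin(8*y)/16.
Then F(pi/2) - F(0) = (pi/4) - (0) = pi/4.

pi/4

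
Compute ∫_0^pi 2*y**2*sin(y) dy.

Integrate by parts twice (u = y^2, dv = 2*sin(y) dy).
An antiderivative is F(y) = -2*y**2*cos(y) + 4*y*sin(y) + 4*cos(y).
Then F(pi) - F(0) = (-4 + 2*pi**2) - (4) = -8 + 2*pi**2.

-8 + 2*pi**2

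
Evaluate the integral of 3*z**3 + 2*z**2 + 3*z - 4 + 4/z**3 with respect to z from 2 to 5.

By the power rule, an antiderivative is F(z) = 3*z**4/4 + 2*z**3/3 + 3*z**2/2 - 4*z - 2/z**2.
Then F(5) - F(2) = (170851/300) - (89/6) = 55467/100.

55467/100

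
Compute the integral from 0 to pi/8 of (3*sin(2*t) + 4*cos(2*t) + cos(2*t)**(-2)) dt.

sqrt(2)/4 + 2

An antiderivative is F(t) = 2*sin(2*t) - 3*cos(2*t)/2 + tan(2*t)/2.
Then F(pi/8) - F(0) = (sqrt(2)/4 + 1/2) - (-3/2) = sqrt(2)/4 + 2.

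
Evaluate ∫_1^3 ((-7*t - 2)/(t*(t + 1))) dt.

-5*log(2) - 2*log(3)

Factor the denominator: t**2 + t = (t + 1)t.
Partial fractions: (-7*t - 2)/(t*(t + 1)) = -5/(t + 1) - 2/t.
An antiderivative is F(t) = -2*log(t) - 5*log(t + 1).
Then F(3) - F(1) = (-10*log(2) - 2*log(3)) - (-log(32)) = -5*log(2) - 2*log(3).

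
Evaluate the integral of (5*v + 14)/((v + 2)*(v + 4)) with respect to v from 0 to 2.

log(27/2)

Factor the denominator: v**2 + 6*v + 8 = (v + 4)(v + 2).
Partial fractions: (5*v + 14)/((v + 2)*(v + 4)) = 3/(v + 4) + 2/(v + 2).
An antiderivative is F(v) = 2*log(v + 2) + 3*log(v + 4).
Then F(2) - F(0) = (3*log(3) + 7*log(2)) - (8*log(2)) = log(27/2).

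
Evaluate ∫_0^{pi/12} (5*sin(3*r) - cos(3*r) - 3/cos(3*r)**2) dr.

2/3 - sqrt(2)

An antiderivative is F(r) = -sin(3*r)/3 - 5*cos(3*r)/3 - tan(3*r).
Then F(pi/12) - F(0) = (-sqrt(2) - 1) - (-5/3) = 2/3 - sqrt(2).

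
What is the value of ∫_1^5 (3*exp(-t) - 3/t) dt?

An antiderivative is F(t) = -3*log(t) - 3*exp(-t).
Then F(5) - F(1) = (-3*log(5) - 3*exp(-5)) - (-3*exp(-1)) = -3*log(5) - 3*exp(-5) + 3*exp(-1).

-3*log(5) - 3*exp(-5) + 3*exp(-1)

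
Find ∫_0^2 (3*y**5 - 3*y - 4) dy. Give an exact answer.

By the power rule, an antiderivative is F(y) = y**6/2 - 3*y**2/2 - 4*y.
Then F(2) - F(0) = (18) - (0) = 18.

18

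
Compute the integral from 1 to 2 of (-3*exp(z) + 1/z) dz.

-3*exp(2) + log(2) + 3*exp(1)

An antiderivative is F(z) = -3*exp(z) + log(z).
Then F(2) - F(1) = (-3*exp(2) + log(2)) - (-3*exp(1)) = -3*exp(2) + log(2) + 3*exp(1).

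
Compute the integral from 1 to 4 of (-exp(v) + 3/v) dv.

-exp(4) + exp(1) + log(64)

An antiderivative is F(v) = -exp(v) + 3*log(v).
Then F(4) - F(1) = (-exp(4) + log(64)) - (-exp(1)) = -exp(4) + exp(1) + log(64).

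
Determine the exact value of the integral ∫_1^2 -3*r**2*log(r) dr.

7/3 - 8*log(2)

Integrate by parts once (u = ln r, dv = -3*r**2 dr).
An antiderivative is F(r) = -r**3*(3*log(r) - 1)/3.
Then F(2) - F(1) = (8/3 - 8*log(2)) - (1/3) = 7/3 - 8*log(2).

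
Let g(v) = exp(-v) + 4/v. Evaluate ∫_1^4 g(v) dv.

-exp(-4) + exp(-1) + 8*log(2)

An antiderivative is F(v) = 4*log(v) - exp(-v).
Then F(4) - F(1) = (-exp(-4) + 8*log(2)) - (-exp(-1)) = -exp(-4) + exp(-1) + 8*log(2).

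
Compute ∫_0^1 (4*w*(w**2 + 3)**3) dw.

Let u = w**2 + 3, so du = 2*w dw. When w = 0, u = 3; when w = 1, u = 4.
The integral becomes 2·∫ u**3 du from 3 to 4, with antiderivative u**4/2.
Back in w: F(w) = (w**2 + 3)**4/2.
Then F(1) - F(0) = (128) - (81/2) = 175/2.

175/2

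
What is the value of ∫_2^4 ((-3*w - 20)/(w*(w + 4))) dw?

-log(18)

Factor the denominator: w**2 + 4*w = (w + 4)w.
Partial fractions: (-3*w - 20)/(w*(w + 4)) = 2/(w + 4) - 5/w.
An antiderivative is F(w) = -5*log(w) + 2*log(w + 4).
Then F(4) - F(2) = (-log(16)) - (log(9/8)) = -log(18).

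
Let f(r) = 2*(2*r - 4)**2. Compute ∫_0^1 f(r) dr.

56/3

Let u = 2*r - 4, so du = 2 dr. When r = 0, u = -4; when r = 1, u = -2.
The integral becomes ∫ u**2 du from -4 to -2, with antiderivative u**3/3.
Back in r: F(r) = (2*r - 4)**3/3.
Then F(1) - F(0) = (-8/3) - (-64/3) = 56/3.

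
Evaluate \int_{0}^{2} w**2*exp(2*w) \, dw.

-1/4 + 5*exp(4)/4

Integrate by parts twice (u = w^2, dv = exp(2*w) dw).
An antiderivative is F(w) = (2*w**2 - 2*w + 1)*exp(2*w)/4.
Then F(2) - F(0) = (5*exp(4)/4) - (1/4) = -1/4 + 5*exp(4)/4.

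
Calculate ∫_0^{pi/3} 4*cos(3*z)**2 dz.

2*pi/3

Use the identity cos^2(3*z) = (1 + cos(6*z))/2.
An antiderivative is F(z) = 2*z + sin(6*z)/3.
Then F(pi/3) - F(0) = (2*pi/3) - (0) = 2*pi/3.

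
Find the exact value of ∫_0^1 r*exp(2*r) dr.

Integrate by parts once (u = r, dv = exp(2*r) dr).
An antiderivative is F(r) = (2*r - 1)*exp(2*r)/4.
Then F(1) - F(0) = (exp(2)/4) - (-1/4) = 1/4 + exp(2)/4.

1/4 + exp(2)/4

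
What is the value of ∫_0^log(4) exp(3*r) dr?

21

Let u = exp(r), so du = exp(r) dr. When r = 0, u = 1; when r = log(4), u = 4.
The integral becomes ∫ u**2 du from 1 to 4, with antiderivative u**3/3.
Back in r: F(r) = exp(3*r)/3.
Then F(log(4)) - F(0) = (64/3) - (1/3) = 21.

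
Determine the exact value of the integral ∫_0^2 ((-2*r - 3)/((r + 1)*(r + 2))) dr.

Factor the denominator: r**2 + 3*r + 2 = (r + 2)(r + 1).
Partial fractions: (-2*r - 3)/((r + 1)*(r + 2)) = -1/(r + 2) - 1/(r + 1).
An antiderivative is F(r) = -log(r + 1) - log(r + 2).
Then F(2) - F(0) = (-log(12)) - (-log(2)) = -log(6).

-log(6)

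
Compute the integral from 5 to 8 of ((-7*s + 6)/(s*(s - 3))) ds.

-3*log(5) - log(2)

Factor the denominator: s**2 - 3*s = s(s - 3).
Partial fractions: (-7*s + 6)/(s*(s - 3)) = -2/s - 5/(s - 3).
An antiderivative is F(s) = -2*log(s) - 5*log(s - 3).
Then F(8) - F(5) = (-5*log(5) - 6*log(2)) - (-5*log(2) - 2*log(5)) = -3*log(5) - log(2).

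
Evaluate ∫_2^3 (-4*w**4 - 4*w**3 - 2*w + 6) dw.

-1164/5

By the power rule, an antiderivative is F(w) = -4*w**5/5 - w**4 - w**2 + 6*w.
Then F(3) - F(2) = (-1332/5) - (-168/5) = -1164/5.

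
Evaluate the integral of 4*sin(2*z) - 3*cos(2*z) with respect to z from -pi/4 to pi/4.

-3

An antiderivative is F(z) = -3*sin(2*z)/2 - 2*cos(2*z).
Then F(pi/4) - F(-pi/4) = (-3/2) - (3/2) = -3.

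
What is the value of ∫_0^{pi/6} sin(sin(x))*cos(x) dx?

1 - cos(1/2)

Let u = sin(x), so du = cos(x) dx. When x = 0, u = 0; when x = pi/6, u = 1/2.
The integral becomes ∫ sin(u) du from 0 to 1/2, with antiderivative -cos(u).
Back in x: F(x) = -cos(sin(x)).
Then F(pi/6) - F(0) = (-cos(1/2)) - (-1) = 1 - cos(1/2).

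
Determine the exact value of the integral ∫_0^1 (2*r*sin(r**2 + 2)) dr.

Let u = r**2 + 2, so du = 2*r dr. When r = 0, u = 2; when r = 1, u = 3.
The integral becomes ∫ sin(u) du from 2 to 3, with antiderivative -cos(u).
Back in r: F(r) = -cos(r**2 + 2).
Then F(1) - F(0) = (-cos(3)) - (-cos(2)) = cos(2) - cos(3).

cos(2) - cos(3)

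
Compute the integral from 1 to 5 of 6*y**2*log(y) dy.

Integrate by parts once (u = ln y, dv = 6*y**2 dy).
An antiderivative is F(y) = 2*y**3*(3*log(y) - 1)/3.
Then F(5) - F(1) = (-250/3 + 250*log(5)) - (-2/3) = -248/3 + 250*log(5).

-248/3 + 250*log(5)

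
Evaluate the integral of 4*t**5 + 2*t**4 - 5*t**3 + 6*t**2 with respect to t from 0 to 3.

By the power rule, an antiderivative is F(t) = 2*t**6/3 + 2*t**5/5 - 5*t**4/4 + 2*t**3.
Then F(3) - F(0) = (10719/20) - (0) = 10719/20.

10719/20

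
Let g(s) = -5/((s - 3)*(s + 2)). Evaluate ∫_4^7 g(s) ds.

log(3/8)

Factor the denominator: s**2 - s - 6 = (s + 2)(s - 3).
Partial fractions: -5/((s - 3)*(s + 2)) = 1/(s + 2) - 1/(s - 3).
An antiderivative is F(s) = -log(s - 3) + log(s + 2).
Then F(7) - F(4) = (log(9/4)) - (log(6)) = log(3/8).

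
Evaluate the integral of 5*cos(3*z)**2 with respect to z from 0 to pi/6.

5*pi/12

Use the identity cos^2(3*z) = (1 + cos(6*z))/2.
An antiderivative is F(z) = 5*z/2 + 5*sin(6*z)/12.
Then F(pi/6) - F(0) = (5*pi/12) - (0) = 5*pi/12.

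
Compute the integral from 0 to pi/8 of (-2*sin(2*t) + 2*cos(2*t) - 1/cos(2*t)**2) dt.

-3/2 + sqrt(2)

An antiderivative is F(t) = sin(2*t) + cos(2*t) - tan(2*t)/2.
Then F(pi/8) - F(0) = (-1/2 + sqrt(2)) - (1) = -3/2 + sqrt(2).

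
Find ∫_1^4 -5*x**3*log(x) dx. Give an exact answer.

Integrate by parts once (u = ln x, dv = -5*x**3 dx).
An antiderivative is F(x) = -5*x**4*(4*log(x) - 1)/16.
Then F(4) - F(1) = (80 - 640*log(2)) - (5/16) = 1275/16 - 640*log(2).

1275/16 - 640*log(2)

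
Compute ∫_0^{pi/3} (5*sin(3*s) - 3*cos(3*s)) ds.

An antiderivative is F(s) = -sin(3*s) - 5*cos(3*s)/3.
Then F(pi/3) - F(0) = (5/3) - (-5/3) = 10/3.

10/3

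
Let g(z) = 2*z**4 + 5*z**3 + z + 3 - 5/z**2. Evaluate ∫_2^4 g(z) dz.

14151/20

By the power rule, an antiderivative is F(z) = 2*z**5/5 + 5*z**4/4 + z**2/2 + 3*z + 5/z.
Then F(4) - F(2) = (15017/20) - (433/10) = 14151/20.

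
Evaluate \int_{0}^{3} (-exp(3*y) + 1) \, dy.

10/3 - exp(9)/3

An antiderivative is F(y) = -exp(3*y)/3 + y.
Then F(3) - F(0) = (3 - exp(9)/3) - (-1/3) = 10/3 - exp(9)/3.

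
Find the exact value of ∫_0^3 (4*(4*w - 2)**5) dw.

166656

Let u = 4*w - 2, so du = 4 dw. When w = 0, u = -2; when w = 3, u = 10.
The integral becomes ∫ u**5 du from -2 to 10, with antiderivative u**6/6.
Back in w: F(w) = (4*w - 2)**6/6.
Then F(3) - F(0) = (500000/3) - (32/3) = 166656.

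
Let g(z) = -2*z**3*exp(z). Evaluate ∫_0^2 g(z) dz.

-4*exp(2) - 12

Integrate by parts 3 times (u = z^3, dv = -2*exp(z) dz).
An antiderivative is F(z) = (-2*z**3 + 6*z**2 - 12*z + 12)*exp(z).
Then F(2) - F(0) = (-4*exp(2)) - (12) = -4*exp(2) - 12.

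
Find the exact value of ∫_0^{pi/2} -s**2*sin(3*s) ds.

Integrate by parts twice (u = s^2, dv = -sin(3*s) ds).
An antiderivative is F(s) = s**2*cos(3*s)/3 - 2*s*sin(3*s)/9 - 2*cos(3*s)/27.
Then F(pi/2) - F(0) = (pi/9) - (-2/27) = 2/27 + pi/9.

2/27 + pi/9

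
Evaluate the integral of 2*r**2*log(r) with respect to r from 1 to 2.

-14/9 + 16*log(2)/3

Integrate by parts once (u = ln r, dv = 2*r**2 dr).
An antiderivative is F(r) = 2*r**3*(3*log(r) - 1)/9.
Then F(2) - F(1) = (-16/9 + 16*log(2)/3) - (-2/9) = -14/9 + 16*log(2)/3.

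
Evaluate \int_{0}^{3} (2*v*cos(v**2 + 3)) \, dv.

Let u = v**2 + 3, so du = 2*v dv. When v = 0, u = 3; when v = 3, u = 12.
The integral becomes ∫ cos(u) du from 3 to 12, with antiderivative sin(u).
Back in v: F(v) = sin(v**2 + 3).
Then F(3) - F(0) = (sin(12)) - (sin(3)) = sin(12) - sin(3).

sin(12) - sin(3)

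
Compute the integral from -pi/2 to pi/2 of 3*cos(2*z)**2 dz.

Use the identity cos^2(2*z) = (1 + cos(4*z))/2.
An antiderivative is F(z) = 3*z/2 + 3*sin(4*z)/8.
Then F(pi/2) - F(-pi/2) = (3*pi/4) - (-3*pi/4) = 3*pi/2.

3*pi/2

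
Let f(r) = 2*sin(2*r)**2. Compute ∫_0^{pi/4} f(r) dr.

pi/4

Use the identity sin^2(2*r) = (1 - cos(4*r))/2.
An antiderivative is F(r) = r - sin(4*r)/4.
Then F(pi/4) - F(0) = (pi/4) - (0) = pi/4.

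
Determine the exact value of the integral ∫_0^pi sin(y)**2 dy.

pi/2

Use the identity sin^2(y) = (1 - cos(2*y))/2.
An antiderivative is F(y) = y/2 - sin(2*y)/4.
Then F(pi) - F(0) = (pi/2) - (0) = pi/2.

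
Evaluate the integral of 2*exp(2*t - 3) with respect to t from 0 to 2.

-(1 - exp(4))*exp(-3)

Let u = 2*t - 3, so du = 2 dt. When t = 0, u = -3; when t = 2, u = 1.
The integral becomes ∫ exp(u) du from -3 to 1, with antiderivative exp(u).
Back in t: F(t) = exp(2*t - 3).
Then F(2) - F(0) = (exp(1)) - (exp(-3)) = -(1 - exp(4))*exp(-3).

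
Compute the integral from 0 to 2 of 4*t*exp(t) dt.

4 + 4*exp(2)

Integrate by parts once (u = t, dv = 4*exp(t) dt).
An antiderivative is F(t) = (4*t - 4)*exp(t).
Then F(2) - F(0) = (4*exp(2)) - (-4) = 4 + 4*exp(2).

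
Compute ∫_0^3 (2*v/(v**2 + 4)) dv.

Let u = v**2 + 4, so du = 2*v dv. When v = 0, u = 4; when v = 3, u = 13.
The integral becomes ∫ 1/u du from 4 to 13, with antiderivative log(u).
Back in v: F(v) = log(v**2 + 4).
Then F(3) - F(0) = (log(13)) - (log(4)) = log(13/4).

log(13/4)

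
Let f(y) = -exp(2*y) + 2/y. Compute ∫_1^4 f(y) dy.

-exp(8)/2 + log(16) + exp(2)/2

An antiderivative is F(y) = -exp(2*y)/2 + 2*log(y).
Then F(4) - F(1) = (-exp(8)/2 + log(16)) - (-exp(2)/2) = -exp(8)/2 + log(16) + exp(2)/2.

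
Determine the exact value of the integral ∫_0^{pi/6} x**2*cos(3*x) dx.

-2/27 + pi**2/108

Integrate by parts twice (u = x^2, dv = cos(3*x) dx).
An antiderivative is F(x) = x**2*sin(3*x)/3 + 2*x*cos(3*x)/9 - 2*sin(3*x)/27.
Then F(pi/6) - F(0) = (-2/27 + pi**2/108) - (0) = -2/27 + pi**2/108.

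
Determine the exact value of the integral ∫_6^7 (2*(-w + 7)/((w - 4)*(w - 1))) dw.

-6*log(2) - 2*log(3) + 4*log(5)

Factor the denominator: w**2 - 5*w + 4 = (w - 1)(w - 4).
Partial fractions: 2*(-w + 7)/((w - 4)*(w - 1)) = -4/(w - 1) + 2/(w - 4).
An antiderivative is F(w) = 2*log(w - 4) - 4*log(w - 1).
Then F(7) - F(6) = (-4*log(2) - 2*log(3)) - (-4*log(5) + 2*log(2)) = -6*log(2) - 2*log(3) + 4*log(5).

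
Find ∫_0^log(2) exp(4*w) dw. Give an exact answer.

15/4

Let u = exp(w), so du = exp(w) dw. When w = 0, u = 1; when w = log(2), u = 2.
The integral becomes ∫ u**3 du from 1 to 2, with antiderivative u**4/4.
Back in w: F(w) = exp(4*w)/4.
Then F(log(2)) - F(0) = (4) - (1/4) = 15/4.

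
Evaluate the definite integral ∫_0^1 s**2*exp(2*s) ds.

-1/4 + exp(2)/4

Integrate by parts twice (u = s^2, dv = exp(2*s) ds).
An antiderivative is F(s) = (2*s**2 - 2*s + 1)*exp(2*s)/4.
Then F(1) - F(0) = (exp(2)/4) - (1/4) = -1/4 + exp(2)/4.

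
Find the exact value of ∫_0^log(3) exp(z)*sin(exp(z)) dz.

Let u = exp(z), so du = exp(z) dz. When z = 0, u = 1; when z = log(3), u = 3.
The integral becomes ∫ sin(u) du from 1 to 3, with antiderivative -cos(u).
Back in z: F(z) = -cos(exp(z)).
Then F(log(3)) - F(0) = (-cos(3)) - (-cos(1)) = cos(1) - cos(3).

cos(1) - cos(3)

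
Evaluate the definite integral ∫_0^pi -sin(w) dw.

An antiderivative is F(w) = cos(w).
Then F(pi) - F(0) = (-1) - (1) = -2.

-2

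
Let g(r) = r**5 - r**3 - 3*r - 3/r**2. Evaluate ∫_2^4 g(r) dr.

2373/4

By the power rule, an antiderivative is F(r) = r**6/6 - r**4/4 - 3*r**2/2 + 3/r.
Then F(4) - F(2) = (7145/12) - (13/6) = 2373/4.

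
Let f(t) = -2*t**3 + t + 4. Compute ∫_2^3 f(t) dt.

-26

By the power rule, an antiderivative is F(t) = -t**4/2 + t**2/2 + 4*t.
Then F(3) - F(2) = (-24) - (2) = -26.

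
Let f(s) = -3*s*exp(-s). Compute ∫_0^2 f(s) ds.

Integrate by parts once (u = s, dv = -3*exp(-s) ds).
An antiderivative is F(s) = (3*s + 3)*exp(-s).
Then F(2) - F(0) = (9*exp(-2)) - (3) = -3 + 9*exp(-2).

-3 + 9*exp(-2)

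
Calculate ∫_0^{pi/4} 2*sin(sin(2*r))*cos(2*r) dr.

1 - cos(1)

Let u = sin(2*r), so du = 2*cos(2*r) dr. When r = 0, u = 0; when r = pi/4, u = 1.
The integral becomes ∫ sin(u) du from 0 to 1, with antiderivative -cos(u).
Back in r: F(r) = -cos(sin(2*r)).
Then F(pi/4) - F(0) = (-cos(1)) - (-1) = 1 - cos(1).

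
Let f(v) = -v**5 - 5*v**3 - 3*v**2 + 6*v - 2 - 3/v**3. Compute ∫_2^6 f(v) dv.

By the power rule, an antiderivative is F(v) = -v**6/6 - 5*v**4/4 - v**3 + 3*v**2 - 2*v + 3/(2*v**2).
Then F(6) - F(2) = (-228383/24) - (-727/24) = -28457/3.

-28457/3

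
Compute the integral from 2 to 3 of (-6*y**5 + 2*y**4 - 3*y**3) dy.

By the power rule, an antiderivative is F(y) = -y**6 + 2*y**5/5 - 3*y**4/4.
Then F(3) - F(2) = (-13851/20) - (-316/5) = -12587/20.

-12587/20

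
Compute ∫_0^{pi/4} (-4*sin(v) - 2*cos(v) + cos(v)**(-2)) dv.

An antiderivative is F(v) = -2*sin(v) + 4*cos(v) + tan(v).
Then F(pi/4) - F(0) = (1 + sqrt(2)) - (4) = -3 + sqrt(2).

-3 + sqrt(2)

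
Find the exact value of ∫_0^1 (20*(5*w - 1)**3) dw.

255

Let u = 5*w - 1, so du = 5 dw. When w = 0, u = -1; when w = 1, u = 4.
The integral becomes 4·∫ u**3 du from -1 to 4, with antiderivative u**4.
Back in w: F(w) = (5*w - 1)**4.
Then F(1) - F(0) = (256) - (1) = 255.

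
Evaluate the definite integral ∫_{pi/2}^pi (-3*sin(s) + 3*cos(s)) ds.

An antiderivative is F(s) = 3*sin(s) + 3*cos(s).
Then F(pi) - F(pi/2) = (-3) - (3) = -6.

-6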